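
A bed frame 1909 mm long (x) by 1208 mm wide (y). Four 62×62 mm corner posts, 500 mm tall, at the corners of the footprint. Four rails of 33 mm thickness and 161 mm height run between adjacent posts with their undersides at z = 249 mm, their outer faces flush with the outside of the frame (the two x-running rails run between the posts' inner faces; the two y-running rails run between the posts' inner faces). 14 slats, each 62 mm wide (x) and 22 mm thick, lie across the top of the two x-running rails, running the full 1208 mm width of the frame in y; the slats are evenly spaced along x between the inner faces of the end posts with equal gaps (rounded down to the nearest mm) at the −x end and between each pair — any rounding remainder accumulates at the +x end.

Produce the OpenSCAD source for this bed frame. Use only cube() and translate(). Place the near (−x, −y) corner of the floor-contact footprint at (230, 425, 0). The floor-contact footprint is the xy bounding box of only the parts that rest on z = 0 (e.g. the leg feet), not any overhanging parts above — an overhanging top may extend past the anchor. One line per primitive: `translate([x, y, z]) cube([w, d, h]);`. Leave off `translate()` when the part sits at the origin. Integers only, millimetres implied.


translate([230, 425, 0]) cube([62, 62, 500]);
translate([230, 1571, 0]) cube([62, 62, 500]);
translate([2077, 425, 0]) cube([62, 62, 500]);
translate([2077, 1571, 0]) cube([62, 62, 500]);
translate([292, 425, 249]) cube([1785, 33, 161]);
translate([292, 1600, 249]) cube([1785, 33, 161]);
translate([230, 487, 249]) cube([33, 1084, 161]);
translate([2106, 487, 249]) cube([33, 1084, 161]);
translate([353, 425, 410]) cube([62, 1208, 22]);
translate([476, 425, 410]) cube([62, 1208, 22]);
translate([599, 425, 410]) cube([62, 1208, 22]);
translate([722, 425, 410]) cube([62, 1208, 22]);
translate([845, 425, 410]) cube([62, 1208, 22]);
translate([968, 425, 410]) cube([62, 1208, 22]);
translate([1091, 425, 410]) cube([62, 1208, 22]);
translate([1214, 425, 410]) cube([62, 1208, 22]);
translate([1337, 425, 410]) cube([62, 1208, 22]);
translate([1460, 425, 410]) cube([62, 1208, 22]);
translate([1583, 425, 410]) cube([62, 1208, 22]);
translate([1706, 425, 410]) cube([62, 1208, 22]);
translate([1829, 425, 410]) cube([62, 1208, 22]);
translate([1952, 425, 410]) cube([62, 1208, 22]);


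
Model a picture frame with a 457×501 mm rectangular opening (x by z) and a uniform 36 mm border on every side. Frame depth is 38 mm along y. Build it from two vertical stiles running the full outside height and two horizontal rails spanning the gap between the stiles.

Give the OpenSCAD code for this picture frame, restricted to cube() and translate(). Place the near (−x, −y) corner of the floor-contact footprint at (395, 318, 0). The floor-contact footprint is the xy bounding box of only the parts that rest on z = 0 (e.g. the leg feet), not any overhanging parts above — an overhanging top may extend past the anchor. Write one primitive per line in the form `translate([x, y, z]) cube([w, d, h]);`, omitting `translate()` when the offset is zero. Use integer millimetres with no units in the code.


translate([395, 318, 0]) cube([36, 38, 573]);
translate([888, 318, 0]) cube([36, 38, 573]);
translate([431, 318, 0]) cube([457, 38, 36]);
translate([431, 318, 537]) cube([457, 38, 36]);


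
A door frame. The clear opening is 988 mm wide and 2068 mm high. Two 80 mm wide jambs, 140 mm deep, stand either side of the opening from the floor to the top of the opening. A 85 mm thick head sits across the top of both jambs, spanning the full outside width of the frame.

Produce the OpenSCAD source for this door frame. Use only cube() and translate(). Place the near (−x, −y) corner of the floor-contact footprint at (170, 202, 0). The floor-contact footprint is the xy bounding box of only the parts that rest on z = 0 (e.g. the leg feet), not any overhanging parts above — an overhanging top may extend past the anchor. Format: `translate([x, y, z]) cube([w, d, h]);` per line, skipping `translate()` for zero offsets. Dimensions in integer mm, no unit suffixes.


translate([170, 202, 0]) cube([80, 140, 2068]);
translate([1238, 202, 0]) cube([80, 140, 2068]);
translate([170, 202, 2068]) cube([1148, 140, 85]);


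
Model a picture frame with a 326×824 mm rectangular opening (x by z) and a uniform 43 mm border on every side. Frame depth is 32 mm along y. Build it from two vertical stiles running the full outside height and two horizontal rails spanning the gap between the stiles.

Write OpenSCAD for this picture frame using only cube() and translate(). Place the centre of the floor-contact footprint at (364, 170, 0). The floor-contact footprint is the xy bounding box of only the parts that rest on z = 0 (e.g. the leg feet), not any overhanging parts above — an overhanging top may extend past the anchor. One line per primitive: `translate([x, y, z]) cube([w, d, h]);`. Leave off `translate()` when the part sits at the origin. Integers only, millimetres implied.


translate([158, 154, 0]) cube([43, 32, 910]);
translate([527, 154, 0]) cube([43, 32, 910]);
translate([201, 154, 0]) cube([326, 32, 43]);
translate([201, 154, 867]) cube([326, 32, 43]);


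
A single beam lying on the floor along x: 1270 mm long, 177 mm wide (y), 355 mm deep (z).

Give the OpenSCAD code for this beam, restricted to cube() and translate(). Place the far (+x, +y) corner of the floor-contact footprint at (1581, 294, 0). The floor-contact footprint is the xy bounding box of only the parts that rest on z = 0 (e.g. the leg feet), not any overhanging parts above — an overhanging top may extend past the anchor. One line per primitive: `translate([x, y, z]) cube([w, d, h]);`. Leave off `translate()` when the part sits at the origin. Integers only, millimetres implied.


translate([311, 117, 0]) cube([1270, 177, 355]);


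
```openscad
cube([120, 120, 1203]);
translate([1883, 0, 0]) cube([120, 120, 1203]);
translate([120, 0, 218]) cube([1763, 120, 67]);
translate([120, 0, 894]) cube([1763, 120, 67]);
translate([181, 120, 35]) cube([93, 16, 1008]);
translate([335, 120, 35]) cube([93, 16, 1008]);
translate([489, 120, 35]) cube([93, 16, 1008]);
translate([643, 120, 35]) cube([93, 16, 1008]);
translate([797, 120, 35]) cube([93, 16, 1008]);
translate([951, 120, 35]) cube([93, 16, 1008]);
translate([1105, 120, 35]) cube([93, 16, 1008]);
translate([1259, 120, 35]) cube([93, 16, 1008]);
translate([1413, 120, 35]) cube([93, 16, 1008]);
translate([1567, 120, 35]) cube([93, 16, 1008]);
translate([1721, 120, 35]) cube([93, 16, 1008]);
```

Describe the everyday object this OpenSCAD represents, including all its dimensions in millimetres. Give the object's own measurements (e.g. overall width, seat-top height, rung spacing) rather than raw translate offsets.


A fence section. Two 120×120 mm posts, 1203 mm tall, stand on the floor with a clear span of 1763 mm between their inner faces. Two horizontal rails of 120×67 mm section span the gap between the posts with their undersides at z = 218 mm and z = 894 mm, flush with the posts' −y face. 11 pickets, each 93 mm wide, 16 mm thick and 1008 mm tall, are fixed to the +y face of the rails with their bottoms at z = 35 mm, spaced across the span with a 61 mm gap after the −x post and between neighbouring pickets, with 69 mm left before the +x post.


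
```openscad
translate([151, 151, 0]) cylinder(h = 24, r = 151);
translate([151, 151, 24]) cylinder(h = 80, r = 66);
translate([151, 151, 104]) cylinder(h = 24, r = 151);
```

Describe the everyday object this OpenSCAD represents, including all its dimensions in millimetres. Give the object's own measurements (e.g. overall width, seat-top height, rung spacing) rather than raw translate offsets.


A spool: two coaxial disc flanges of radius 151 mm and thickness 24 mm, joined by a core cylinder of radius 66 mm and height 80 mm. The lower flange rests on z = 0 and the three cylinders share a vertical axis.


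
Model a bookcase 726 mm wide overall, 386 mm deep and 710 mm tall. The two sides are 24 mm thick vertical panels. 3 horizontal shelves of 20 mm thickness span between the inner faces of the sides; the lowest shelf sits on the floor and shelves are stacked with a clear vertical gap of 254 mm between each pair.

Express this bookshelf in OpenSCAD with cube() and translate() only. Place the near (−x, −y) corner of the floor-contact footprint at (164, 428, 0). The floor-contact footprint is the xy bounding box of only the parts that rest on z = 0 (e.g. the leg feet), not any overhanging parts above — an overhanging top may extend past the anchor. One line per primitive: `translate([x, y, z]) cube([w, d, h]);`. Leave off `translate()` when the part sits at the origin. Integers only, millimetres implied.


translate([164, 428, 0]) cube([24, 386, 710]);
translate([866, 428, 0]) cube([24, 386, 710]);
translate([188, 428, 0]) cube([678, 386, 20]);
translate([188, 428, 274]) cube([678, 386, 20]);
translate([188, 428, 548]) cube([678, 386, 20]);


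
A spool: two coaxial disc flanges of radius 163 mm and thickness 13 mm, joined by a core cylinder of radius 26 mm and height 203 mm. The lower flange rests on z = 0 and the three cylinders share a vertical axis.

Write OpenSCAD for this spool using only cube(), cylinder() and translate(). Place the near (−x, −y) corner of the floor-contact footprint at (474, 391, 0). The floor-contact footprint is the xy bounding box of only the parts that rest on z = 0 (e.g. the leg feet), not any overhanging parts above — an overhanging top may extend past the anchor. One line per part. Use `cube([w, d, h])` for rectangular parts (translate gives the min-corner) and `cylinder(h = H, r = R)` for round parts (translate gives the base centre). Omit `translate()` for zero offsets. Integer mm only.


translate([637, 554, 0]) cylinder(h = 13, r = 163);
translate([637, 554, 13]) cylinder(h = 203, r = 26);
translate([637, 554, 216]) cylinder(h = 13, r = 163);


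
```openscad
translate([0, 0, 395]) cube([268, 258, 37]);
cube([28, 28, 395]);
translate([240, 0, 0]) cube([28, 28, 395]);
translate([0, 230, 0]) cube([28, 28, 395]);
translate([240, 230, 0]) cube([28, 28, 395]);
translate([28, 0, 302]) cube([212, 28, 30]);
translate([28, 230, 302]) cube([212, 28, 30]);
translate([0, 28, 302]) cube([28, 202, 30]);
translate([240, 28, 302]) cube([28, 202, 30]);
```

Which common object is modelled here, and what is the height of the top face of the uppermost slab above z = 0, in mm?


A stool. The seat height is 432 mm.

A 268×258×37 slab at z = 395 on four corner posts — a stool. The seat top is 395 + 37 = 432 mm.


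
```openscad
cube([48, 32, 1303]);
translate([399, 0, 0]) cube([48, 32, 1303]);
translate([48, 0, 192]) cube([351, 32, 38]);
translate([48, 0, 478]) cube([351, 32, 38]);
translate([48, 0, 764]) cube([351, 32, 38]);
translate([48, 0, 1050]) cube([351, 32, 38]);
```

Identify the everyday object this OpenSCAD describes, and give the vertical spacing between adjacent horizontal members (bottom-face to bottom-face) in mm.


A ladder. The rung spacing is 286 mm.

Two tall 48×32 posts with 4 short bars between them — a ladder. Adjacent rungs sit at z = 192 and z = 478, so the spacing is 478 − 192 = 286 mm.


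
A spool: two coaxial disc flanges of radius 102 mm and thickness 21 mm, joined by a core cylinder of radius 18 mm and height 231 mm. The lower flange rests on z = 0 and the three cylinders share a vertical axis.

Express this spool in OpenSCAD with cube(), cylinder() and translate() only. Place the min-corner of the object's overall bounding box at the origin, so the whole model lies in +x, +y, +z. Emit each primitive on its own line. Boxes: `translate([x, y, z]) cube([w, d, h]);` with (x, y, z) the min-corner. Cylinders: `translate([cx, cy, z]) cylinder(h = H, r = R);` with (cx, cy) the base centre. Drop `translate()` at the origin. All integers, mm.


translate([102, 102, 0]) cylinder(h = 21, r = 102);
translate([102, 102, 21]) cylinder(h = 231, r = 18);
translate([102, 102, 252]) cylinder(h = 21, r = 102);


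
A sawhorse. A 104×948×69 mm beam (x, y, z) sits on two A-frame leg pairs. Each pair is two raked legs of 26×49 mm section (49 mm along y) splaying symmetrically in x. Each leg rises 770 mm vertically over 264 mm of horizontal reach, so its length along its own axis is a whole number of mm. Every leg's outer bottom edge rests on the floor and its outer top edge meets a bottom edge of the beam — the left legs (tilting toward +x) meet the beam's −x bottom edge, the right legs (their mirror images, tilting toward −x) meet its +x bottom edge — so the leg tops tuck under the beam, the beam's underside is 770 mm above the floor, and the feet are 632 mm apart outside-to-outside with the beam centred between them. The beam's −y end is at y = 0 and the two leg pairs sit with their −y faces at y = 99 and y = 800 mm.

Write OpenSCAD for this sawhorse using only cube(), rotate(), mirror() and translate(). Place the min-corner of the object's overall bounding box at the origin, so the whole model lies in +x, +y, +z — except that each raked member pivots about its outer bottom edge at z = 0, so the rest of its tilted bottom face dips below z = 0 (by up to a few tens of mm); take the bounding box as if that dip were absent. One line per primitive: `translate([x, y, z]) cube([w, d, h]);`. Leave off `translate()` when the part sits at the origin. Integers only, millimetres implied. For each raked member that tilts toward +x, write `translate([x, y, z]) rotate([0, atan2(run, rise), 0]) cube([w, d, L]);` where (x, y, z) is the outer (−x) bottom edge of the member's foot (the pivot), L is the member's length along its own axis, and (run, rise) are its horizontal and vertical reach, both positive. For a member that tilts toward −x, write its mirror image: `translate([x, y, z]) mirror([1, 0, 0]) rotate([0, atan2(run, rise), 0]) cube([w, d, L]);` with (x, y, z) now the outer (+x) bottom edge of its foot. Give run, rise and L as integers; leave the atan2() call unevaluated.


translate([264, 0, 770]) cube([104, 948, 69]);
translate([0, 99, 0]) rotate([0, atan2(264, 770), 0]) cube([26, 49, 814]);
translate([632, 99, 0]) mirror([1, 0, 0]) rotate([0, atan2(264, 770), 0]) cube([26, 49, 814]);
translate([0, 800, 0]) rotate([0, atan2(264, 770), 0]) cube([26, 49, 814]);
translate([632, 800, 0]) mirror([1, 0, 0]) rotate([0, atan2(264, 770), 0]) cube([26, 49, 814]);


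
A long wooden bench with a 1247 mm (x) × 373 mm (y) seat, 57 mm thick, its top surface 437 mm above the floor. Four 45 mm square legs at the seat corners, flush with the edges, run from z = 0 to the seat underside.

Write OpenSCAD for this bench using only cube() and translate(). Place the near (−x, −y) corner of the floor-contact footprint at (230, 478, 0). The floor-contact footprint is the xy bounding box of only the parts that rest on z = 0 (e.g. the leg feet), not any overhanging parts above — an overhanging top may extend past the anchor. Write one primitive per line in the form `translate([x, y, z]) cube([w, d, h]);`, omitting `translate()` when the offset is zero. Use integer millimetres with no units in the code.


translate([230, 478, 380]) cube([1247, 373, 57]);
translate([230, 478, 0]) cube([45, 45, 380]);
translate([230, 806, 0]) cube([45, 45, 380]);
translate([1432, 478, 0]) cube([45, 45, 380]);
translate([1432, 806, 0]) cube([45, 45, 380]);


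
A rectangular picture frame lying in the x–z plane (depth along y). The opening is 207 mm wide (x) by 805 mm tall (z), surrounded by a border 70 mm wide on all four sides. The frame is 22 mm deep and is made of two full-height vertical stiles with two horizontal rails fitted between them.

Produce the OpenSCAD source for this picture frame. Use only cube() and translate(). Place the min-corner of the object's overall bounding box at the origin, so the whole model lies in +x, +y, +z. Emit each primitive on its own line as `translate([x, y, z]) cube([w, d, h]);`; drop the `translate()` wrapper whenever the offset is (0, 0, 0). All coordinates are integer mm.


cube([70, 22, 945]);
translate([277, 0, 0]) cube([70, 22, 945]);
translate([70, 0, 0]) cube([207, 22, 70]);
translate([70, 0, 875]) cube([207, 22, 70]);


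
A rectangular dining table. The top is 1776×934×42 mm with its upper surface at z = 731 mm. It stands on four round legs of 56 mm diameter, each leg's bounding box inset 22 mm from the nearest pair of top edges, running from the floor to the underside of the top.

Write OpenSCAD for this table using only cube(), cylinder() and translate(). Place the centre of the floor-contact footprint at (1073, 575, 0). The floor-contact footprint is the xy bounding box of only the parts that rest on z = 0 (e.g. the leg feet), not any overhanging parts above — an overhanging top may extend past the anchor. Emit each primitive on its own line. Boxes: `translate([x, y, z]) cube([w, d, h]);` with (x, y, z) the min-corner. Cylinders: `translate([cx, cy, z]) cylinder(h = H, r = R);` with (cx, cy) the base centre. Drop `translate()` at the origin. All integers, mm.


translate([185, 108, 689]) cube([1776, 934, 42]);
translate([235, 158, 0]) cylinder(h = 689, r = 28);
translate([1911, 158, 0]) cylinder(h = 689, r = 28);
translate([235, 992, 0]) cylinder(h = 689, r = 28);
translate([1911, 992, 0]) cylinder(h = 689, r = 28);


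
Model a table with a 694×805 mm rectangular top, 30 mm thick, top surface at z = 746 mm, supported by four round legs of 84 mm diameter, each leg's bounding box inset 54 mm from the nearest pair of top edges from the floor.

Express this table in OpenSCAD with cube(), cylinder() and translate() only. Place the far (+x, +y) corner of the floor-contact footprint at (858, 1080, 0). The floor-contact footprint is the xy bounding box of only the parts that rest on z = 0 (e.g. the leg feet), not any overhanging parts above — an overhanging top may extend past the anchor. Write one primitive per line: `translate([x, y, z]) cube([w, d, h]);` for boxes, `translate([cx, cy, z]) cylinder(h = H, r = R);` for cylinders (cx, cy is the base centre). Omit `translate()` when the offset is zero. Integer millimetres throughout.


translate([218, 329, 716]) cube([694, 805, 30]);
translate([314, 425, 0]) cylinder(h = 716, r = 42);
translate([816, 425, 0]) cylinder(h = 716, r = 42);
translate([314, 1038, 0]) cylinder(h = 716, r = 42);
translate([816, 1038, 0]) cylinder(h = 716, r = 42);


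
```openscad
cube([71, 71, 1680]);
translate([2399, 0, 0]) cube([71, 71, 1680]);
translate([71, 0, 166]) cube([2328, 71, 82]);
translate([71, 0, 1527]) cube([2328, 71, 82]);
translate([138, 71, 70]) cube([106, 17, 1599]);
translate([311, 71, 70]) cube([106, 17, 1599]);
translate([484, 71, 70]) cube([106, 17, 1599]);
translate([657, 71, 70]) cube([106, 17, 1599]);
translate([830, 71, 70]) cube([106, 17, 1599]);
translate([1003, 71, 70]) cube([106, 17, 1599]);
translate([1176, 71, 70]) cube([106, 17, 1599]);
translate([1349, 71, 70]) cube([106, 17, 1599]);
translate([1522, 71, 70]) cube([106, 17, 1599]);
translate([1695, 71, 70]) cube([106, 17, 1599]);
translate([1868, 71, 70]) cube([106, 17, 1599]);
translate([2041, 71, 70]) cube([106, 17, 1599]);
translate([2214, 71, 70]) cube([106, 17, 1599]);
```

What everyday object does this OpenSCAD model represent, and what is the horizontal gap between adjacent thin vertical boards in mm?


A fence section. The picket gap is 67 mm.

Two posts, two rails, 13 pickets — a fence section. Span 2328 mm holds 13 pickets of 106 mm with 14 equal gaps: ⌊(2328 − 13·106) / 14⌋ = 67 mm.


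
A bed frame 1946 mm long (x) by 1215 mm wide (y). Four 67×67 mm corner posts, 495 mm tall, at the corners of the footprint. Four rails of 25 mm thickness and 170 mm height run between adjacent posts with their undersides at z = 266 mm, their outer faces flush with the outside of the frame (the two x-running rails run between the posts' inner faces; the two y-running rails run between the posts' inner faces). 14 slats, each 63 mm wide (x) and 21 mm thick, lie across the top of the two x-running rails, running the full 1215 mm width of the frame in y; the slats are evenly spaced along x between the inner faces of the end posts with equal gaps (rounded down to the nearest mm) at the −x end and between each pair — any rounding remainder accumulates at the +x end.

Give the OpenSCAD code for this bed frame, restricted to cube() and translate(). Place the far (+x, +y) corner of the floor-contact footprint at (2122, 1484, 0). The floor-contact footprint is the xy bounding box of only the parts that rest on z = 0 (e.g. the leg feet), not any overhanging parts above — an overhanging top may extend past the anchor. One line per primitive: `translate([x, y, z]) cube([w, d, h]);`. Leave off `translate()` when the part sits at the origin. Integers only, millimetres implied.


translate([176, 269, 0]) cube([67, 67, 495]);
translate([176, 1417, 0]) cube([67, 67, 495]);
translate([2055, 269, 0]) cube([67, 67, 495]);
translate([2055, 1417, 0]) cube([67, 67, 495]);
translate([243, 269, 266]) cube([1812, 25, 170]);
translate([243, 1459, 266]) cube([1812, 25, 170]);
translate([176, 336, 266]) cube([25, 1081, 170]);
translate([2097, 336, 266]) cube([25, 1081, 170]);
translate([305, 269, 436]) cube([63, 1215, 21]);
translate([430, 269, 436]) cube([63, 1215, 21]);
translate([555, 269, 436]) cube([63, 1215, 21]);
translate([680, 269, 436]) cube([63, 1215, 21]);
translate([805, 269, 436]) cube([63, 1215, 21]);
translate([930, 269, 436]) cube([63, 1215, 21]);
translate([1055, 269, 436]) cube([63, 1215, 21]);
translate([1180, 269, 436]) cube([63, 1215, 21]);
translate([1305, 269, 436]) cube([63, 1215, 21]);
translate([1430, 269, 436]) cube([63, 1215, 21]);
translate([1555, 269, 436]) cube([63, 1215, 21]);
translate([1680, 269, 436]) cube([63, 1215, 21]);
translate([1805, 269, 436]) cube([63, 1215, 21]);
translate([1930, 269, 436]) cube([63, 1215, 21]);


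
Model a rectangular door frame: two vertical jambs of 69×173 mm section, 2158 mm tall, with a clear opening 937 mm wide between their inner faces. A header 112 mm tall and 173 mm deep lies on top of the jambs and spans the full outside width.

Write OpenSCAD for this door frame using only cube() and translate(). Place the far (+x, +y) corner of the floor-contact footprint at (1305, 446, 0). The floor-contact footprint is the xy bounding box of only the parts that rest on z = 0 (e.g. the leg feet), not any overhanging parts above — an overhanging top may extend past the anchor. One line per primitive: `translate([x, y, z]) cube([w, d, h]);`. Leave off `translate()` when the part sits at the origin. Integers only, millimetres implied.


translate([230, 273, 0]) cube([69, 173, 2158]);
translate([1236, 273, 0]) cube([69, 173, 2158]);
translate([230, 273, 2158]) cube([1075, 173, 112]);


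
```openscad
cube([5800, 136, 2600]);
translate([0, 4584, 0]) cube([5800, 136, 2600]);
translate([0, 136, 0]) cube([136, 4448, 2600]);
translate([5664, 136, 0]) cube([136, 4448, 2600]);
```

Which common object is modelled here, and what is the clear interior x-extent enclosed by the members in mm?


A house (or room) frame. The interior width is 5528 mm.

Four 2600 mm walls enclosing a rectangle with no floor or roof — a room or house frame. Outside width is 5800 mm and wall thickness is 136 mm, so the interior width is 5800 − 2 × 136 = 5528 mm.


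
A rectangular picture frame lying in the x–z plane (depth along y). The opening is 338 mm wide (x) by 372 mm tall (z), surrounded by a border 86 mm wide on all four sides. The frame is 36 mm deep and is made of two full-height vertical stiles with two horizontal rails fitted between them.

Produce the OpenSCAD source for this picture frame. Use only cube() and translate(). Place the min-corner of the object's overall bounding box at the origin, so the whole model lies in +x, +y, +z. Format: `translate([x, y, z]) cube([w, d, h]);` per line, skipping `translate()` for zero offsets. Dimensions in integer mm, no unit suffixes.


cube([86, 36, 544]);
translate([424, 0, 0]) cube([86, 36, 544]);
translate([86, 0, 0]) cube([338, 36, 86]);
translate([86, 0, 458]) cube([338, 36, 86]);


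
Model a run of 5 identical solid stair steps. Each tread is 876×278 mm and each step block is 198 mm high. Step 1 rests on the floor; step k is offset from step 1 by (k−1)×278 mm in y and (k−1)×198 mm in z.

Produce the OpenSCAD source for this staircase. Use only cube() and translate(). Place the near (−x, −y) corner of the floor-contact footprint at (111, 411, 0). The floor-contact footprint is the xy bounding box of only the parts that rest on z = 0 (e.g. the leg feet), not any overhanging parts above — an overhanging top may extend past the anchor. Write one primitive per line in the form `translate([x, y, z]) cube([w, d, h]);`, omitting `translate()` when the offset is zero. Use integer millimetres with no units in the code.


translate([111, 411, 0]) cube([876, 278, 198]);
translate([111, 689, 198]) cube([876, 278, 198]);
translate([111, 967, 396]) cube([876, 278, 198]);
translate([111, 1245, 594]) cube([876, 278, 198]);
translate([111, 1523, 792]) cube([876, 278, 198]);


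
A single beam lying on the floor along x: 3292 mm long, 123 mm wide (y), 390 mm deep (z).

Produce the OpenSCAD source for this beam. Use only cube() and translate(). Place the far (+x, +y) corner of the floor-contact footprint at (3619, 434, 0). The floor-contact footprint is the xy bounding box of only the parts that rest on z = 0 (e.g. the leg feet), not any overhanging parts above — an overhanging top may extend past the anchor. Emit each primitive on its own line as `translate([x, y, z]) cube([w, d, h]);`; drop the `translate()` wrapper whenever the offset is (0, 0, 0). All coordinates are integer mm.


translate([327, 311, 0]) cube([3292, 123, 390]);


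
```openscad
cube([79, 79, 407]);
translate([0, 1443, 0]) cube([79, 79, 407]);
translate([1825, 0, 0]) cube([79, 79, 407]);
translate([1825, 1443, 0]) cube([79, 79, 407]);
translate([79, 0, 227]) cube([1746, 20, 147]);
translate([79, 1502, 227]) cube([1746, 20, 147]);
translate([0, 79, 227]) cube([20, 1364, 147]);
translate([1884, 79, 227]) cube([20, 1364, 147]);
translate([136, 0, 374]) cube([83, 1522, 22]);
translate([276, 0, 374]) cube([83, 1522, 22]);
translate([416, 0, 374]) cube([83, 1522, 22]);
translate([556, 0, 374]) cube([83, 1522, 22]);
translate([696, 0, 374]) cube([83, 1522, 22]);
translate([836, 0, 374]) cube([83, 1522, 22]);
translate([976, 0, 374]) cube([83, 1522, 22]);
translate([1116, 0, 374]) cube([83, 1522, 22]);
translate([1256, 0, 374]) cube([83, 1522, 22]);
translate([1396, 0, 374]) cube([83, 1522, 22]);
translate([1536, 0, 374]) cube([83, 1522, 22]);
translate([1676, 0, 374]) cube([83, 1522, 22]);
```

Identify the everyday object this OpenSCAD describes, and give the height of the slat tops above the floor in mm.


A bed frame. The slat-top height is 396 mm.

Four posts, four rails, and a row of slats — a bed frame. Slats sit on the rails at z = 227 + 147 = 374; with slat thickness 22, the top is 396 mm.


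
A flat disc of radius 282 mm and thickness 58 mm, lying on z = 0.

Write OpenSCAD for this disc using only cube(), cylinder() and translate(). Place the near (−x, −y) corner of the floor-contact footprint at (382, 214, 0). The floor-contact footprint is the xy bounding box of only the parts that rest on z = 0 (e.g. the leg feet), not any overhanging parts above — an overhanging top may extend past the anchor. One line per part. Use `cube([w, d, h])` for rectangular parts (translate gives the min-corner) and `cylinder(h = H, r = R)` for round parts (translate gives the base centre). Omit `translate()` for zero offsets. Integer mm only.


translate([664, 496, 0]) cylinder(h = 58, r = 282);


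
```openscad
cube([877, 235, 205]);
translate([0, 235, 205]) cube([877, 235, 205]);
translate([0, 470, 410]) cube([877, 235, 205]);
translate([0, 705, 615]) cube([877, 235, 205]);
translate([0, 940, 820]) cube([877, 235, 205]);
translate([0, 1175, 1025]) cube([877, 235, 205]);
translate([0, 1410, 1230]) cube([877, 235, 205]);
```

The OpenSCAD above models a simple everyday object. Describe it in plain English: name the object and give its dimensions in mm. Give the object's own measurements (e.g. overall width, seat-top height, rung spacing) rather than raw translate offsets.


A straight staircase of 7 solid steps. Each step is 877 mm wide (x), 235 mm deep (y, the going) and 205 mm tall (the rise). The first step rests on the floor; each subsequent step sits one going further in +y and one rise higher in +z, directly behind and above the previous step with no overlap.


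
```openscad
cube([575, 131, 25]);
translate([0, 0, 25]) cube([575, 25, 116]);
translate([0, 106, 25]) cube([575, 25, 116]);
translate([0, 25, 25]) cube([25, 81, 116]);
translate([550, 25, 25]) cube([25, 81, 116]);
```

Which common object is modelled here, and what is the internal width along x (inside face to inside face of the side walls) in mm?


An open box. The internal width is 525 mm.

A 575×131 base slab with four walls standing on it — an open box. The base is 575 mm wide and the walls are 25 mm thick, so the internal width is 575 − 2 × 25 = 525 mm.


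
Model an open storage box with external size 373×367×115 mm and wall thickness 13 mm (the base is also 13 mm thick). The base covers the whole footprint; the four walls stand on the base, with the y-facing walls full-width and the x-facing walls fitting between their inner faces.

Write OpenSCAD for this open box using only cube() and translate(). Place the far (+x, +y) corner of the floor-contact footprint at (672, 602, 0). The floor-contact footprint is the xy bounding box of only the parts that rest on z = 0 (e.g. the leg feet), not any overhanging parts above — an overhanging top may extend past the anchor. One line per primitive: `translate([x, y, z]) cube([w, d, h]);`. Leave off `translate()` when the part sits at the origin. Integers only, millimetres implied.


translate([299, 235, 0]) cube([373, 367, 13]);
translate([299, 235, 13]) cube([373, 13, 102]);
translate([299, 589, 13]) cube([373, 13, 102]);
translate([299, 248, 13]) cube([13, 341, 102]);
translate([659, 248, 13]) cube([13, 341, 102]);


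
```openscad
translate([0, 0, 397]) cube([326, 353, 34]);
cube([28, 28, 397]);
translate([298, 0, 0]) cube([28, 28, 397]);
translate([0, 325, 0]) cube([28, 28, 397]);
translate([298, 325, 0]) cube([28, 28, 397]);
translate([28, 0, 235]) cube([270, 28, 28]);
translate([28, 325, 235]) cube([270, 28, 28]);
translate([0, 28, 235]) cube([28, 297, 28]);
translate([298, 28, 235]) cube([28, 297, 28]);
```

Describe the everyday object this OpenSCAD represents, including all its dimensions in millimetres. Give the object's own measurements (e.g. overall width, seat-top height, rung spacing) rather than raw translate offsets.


A four-legged stool. The seat is a 326×353×34 mm slab whose top surface is at z = 431 mm; four square legs, each 28×28 mm in cross-section, run from the floor (z = 0) to the underside of the seat, each flush with a corner of the seat. Four stretchers, 28 mm wide and 28 mm tall, connect adjacent legs with their undersides at z = 235 mm, each running between the inner faces of the legs it joins and aligned with the legs' outer faces on the other axis.


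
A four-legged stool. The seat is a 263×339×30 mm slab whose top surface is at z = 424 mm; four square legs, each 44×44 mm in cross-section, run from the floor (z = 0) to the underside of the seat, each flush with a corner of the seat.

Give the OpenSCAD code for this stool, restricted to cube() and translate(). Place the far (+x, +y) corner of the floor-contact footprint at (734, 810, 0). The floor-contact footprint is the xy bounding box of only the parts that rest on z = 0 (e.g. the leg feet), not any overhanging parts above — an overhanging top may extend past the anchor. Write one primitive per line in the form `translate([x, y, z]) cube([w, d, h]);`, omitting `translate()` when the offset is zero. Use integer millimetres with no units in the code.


translate([471, 471, 394]) cube([263, 339, 30]);
translate([471, 471, 0]) cube([44, 44, 394]);
translate([690, 471, 0]) cube([44, 44, 394]);
translate([471, 766, 0]) cube([44, 44, 394]);
translate([690, 766, 0]) cube([44, 44, 394]);


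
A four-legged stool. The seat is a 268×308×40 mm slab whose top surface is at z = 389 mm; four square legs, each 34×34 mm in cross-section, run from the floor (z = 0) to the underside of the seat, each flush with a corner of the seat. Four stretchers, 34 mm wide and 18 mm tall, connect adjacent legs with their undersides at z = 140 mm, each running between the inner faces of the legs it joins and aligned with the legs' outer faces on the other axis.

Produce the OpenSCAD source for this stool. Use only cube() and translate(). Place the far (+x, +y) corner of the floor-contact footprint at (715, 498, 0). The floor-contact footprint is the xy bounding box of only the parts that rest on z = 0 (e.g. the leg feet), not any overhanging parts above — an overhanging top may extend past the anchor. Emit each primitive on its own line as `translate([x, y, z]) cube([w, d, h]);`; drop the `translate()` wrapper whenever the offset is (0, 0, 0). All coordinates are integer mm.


translate([447, 190, 349]) cube([268, 308, 40]);
translate([447, 190, 0]) cube([34, 34, 349]);
translate([681, 190, 0]) cube([34, 34, 349]);
translate([447, 464, 0]) cube([34, 34, 349]);
translate([681, 464, 0]) cube([34, 34, 349]);
translate([481, 190, 140]) cube([200, 34, 18]);
translate([481, 464, 140]) cube([200, 34, 18]);
translate([447, 224, 140]) cube([34, 240, 18]);
translate([681, 224, 140]) cube([34, 240, 18]);


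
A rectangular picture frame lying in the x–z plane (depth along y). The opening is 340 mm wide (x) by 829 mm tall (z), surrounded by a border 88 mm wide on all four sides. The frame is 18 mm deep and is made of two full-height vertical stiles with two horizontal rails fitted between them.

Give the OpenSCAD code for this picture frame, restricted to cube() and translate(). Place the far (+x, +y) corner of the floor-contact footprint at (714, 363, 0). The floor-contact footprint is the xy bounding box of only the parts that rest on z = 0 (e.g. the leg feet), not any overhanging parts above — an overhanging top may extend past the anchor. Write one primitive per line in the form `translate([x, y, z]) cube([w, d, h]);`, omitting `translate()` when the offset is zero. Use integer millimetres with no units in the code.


translate([198, 345, 0]) cube([88, 18, 1005]);
translate([626, 345, 0]) cube([88, 18, 1005]);
translate([286, 345, 0]) cube([340, 18, 88]);
translate([286, 345, 917]) cube([340, 18, 88]);


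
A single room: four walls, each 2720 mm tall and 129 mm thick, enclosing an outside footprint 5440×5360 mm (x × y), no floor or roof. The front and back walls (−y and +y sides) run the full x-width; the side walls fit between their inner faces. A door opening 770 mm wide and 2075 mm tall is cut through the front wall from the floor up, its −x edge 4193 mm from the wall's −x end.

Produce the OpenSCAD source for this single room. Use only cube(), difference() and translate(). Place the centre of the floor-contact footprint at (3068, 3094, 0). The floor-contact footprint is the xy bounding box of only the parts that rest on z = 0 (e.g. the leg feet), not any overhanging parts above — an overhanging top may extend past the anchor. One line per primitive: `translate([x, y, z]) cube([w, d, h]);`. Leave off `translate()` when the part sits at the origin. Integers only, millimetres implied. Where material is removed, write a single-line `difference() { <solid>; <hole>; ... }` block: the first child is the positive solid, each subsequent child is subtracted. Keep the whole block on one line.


difference() { translate([348, 414, 0]) cube([5440, 129, 2720]); translate([4541, 414, 0]) cube([770, 129, 2075]); }
translate([348, 5645, 0]) cube([5440, 129, 2720]);
translate([348, 543, 0]) cube([129, 5102, 2720]);
translate([5659, 543, 0]) cube([129, 5102, 2720]);


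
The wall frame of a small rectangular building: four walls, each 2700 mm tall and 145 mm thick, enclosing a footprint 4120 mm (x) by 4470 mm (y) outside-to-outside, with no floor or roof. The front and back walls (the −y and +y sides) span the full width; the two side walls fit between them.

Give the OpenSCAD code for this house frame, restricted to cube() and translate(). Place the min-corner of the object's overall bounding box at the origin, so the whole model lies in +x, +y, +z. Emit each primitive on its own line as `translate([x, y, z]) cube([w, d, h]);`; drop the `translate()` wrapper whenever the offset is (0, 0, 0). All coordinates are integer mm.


cube([4120, 145, 2700]);
translate([0, 4325, 0]) cube([4120, 145, 2700]);
translate([0, 145, 0]) cube([145, 4180, 2700]);
translate([3975, 145, 0]) cube([145, 4180, 2700]);


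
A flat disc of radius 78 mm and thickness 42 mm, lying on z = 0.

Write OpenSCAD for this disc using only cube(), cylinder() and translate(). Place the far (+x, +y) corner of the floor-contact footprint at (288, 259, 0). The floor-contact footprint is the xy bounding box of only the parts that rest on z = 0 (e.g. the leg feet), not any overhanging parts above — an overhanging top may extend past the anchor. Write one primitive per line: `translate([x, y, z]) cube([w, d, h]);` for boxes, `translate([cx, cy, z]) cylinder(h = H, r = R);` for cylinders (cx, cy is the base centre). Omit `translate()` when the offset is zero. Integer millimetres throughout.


translate([210, 181, 0]) cylinder(h = 42, r = 78);


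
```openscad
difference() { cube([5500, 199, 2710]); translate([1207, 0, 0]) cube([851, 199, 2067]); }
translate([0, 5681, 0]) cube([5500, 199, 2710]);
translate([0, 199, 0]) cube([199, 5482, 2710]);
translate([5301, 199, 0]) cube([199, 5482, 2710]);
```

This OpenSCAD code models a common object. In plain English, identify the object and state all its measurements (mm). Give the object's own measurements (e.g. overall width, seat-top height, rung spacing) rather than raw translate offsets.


A single room: four walls, each 2710 mm tall and 199 mm thick, enclosing an outside footprint 5500×5880 mm (x × y), no floor or roof. The front and back walls (−y and +y sides) run the full x-width; the side walls fit between their inner faces. A door opening 851 mm wide and 2067 mm tall is cut through the front wall from the floor up, its −x edge 1207 mm from the wall's −x end.


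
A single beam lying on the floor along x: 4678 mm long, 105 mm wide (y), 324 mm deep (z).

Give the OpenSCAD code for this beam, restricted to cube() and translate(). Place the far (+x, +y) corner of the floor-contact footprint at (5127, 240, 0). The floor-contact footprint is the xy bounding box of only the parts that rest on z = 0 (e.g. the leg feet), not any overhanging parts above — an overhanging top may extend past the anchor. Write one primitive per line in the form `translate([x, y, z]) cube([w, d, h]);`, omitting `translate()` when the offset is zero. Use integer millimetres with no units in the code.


translate([449, 135, 0]) cube([4678, 105, 324]);


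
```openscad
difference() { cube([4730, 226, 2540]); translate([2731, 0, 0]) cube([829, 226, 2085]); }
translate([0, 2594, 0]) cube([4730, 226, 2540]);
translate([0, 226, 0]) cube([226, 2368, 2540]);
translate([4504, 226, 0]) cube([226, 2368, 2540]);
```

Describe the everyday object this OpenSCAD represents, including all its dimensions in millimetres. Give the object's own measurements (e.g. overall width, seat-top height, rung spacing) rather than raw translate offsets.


A single room: four walls, each 2540 mm tall and 226 mm thick, enclosing an outside footprint 4730×2820 mm (x × y), no floor or roof. The front and back walls (−y and +y sides) run the full x-width; the side walls fit between their inner faces. A door opening 829 mm wide and 2085 mm tall is cut through the front wall from the floor up, its −x edge 2731 mm from the wall's −x end.


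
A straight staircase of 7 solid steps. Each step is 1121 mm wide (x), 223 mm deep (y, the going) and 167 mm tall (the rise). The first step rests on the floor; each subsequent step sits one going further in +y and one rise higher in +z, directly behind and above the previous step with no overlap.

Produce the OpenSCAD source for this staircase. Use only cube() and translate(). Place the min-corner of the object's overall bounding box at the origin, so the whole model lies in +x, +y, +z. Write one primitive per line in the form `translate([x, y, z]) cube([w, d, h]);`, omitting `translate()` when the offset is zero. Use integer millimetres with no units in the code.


cube([1121, 223, 167]);
translate([0, 223, 167]) cube([1121, 223, 167]);
translate([0, 446, 334]) cube([1121, 223, 167]);
translate([0, 669, 501]) cube([1121, 223, 167]);
translate([0, 892, 668]) cube([1121, 223, 167]);
translate([0, 1115, 835]) cube([1121, 223, 167]);
translate([0, 1338, 1002]) cube([1121, 223, 167]);
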